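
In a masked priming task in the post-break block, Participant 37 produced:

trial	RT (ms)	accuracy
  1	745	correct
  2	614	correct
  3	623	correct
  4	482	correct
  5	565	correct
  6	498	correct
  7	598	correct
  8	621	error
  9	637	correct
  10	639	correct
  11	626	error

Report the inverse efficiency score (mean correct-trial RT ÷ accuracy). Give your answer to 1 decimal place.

Correct trials (n=9): 745, 614, 623, 482, 565, 498, 598, 637, 639
Mean correct RT = 5401/9 = 600.1111 ms
Proportion correct = 9/11
IES = 600.1111 / (9/11) = 733.469 ms

733.5 ms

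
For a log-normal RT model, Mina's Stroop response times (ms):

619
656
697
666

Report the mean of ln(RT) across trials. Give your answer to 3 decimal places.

6.491

ln(RT): 6.4281, 6.4862, 6.5468, 6.5013
Σ ln(RT) = 25.9623
Mean = 25.9623/4 = 6.49059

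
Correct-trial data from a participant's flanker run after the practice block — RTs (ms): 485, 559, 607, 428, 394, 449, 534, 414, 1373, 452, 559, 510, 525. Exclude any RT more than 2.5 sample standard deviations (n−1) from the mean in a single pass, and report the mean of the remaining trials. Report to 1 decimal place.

493.0 ms

n = 13, ΣRT = 7289, M = 560.692
Σ(x−M)² = 763480.77; s = √(763480.77/12) = 252.237
Cutoffs: 560.692 ± 2.5·252.237 → [-69.9, 1191.3]
Outside: 1373 → excluded.
Retained (n=12): Σ = 5916, mean = 5916/12 = 493.000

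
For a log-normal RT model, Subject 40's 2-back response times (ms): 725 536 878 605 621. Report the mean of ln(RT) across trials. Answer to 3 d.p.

ln(RT): 6.5862, 6.2841, 6.7776, 6.4052, 6.4313
Σ ln(RT) = 32.4845
Mean = 32.4845/5 = 6.49690

6.497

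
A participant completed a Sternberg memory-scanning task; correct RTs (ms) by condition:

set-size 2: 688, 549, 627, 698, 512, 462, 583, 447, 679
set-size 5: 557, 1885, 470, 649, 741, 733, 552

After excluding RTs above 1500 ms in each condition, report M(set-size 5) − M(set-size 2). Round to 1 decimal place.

34.2 ms

set-size 5: exclude 1885
M(set-size 2) = 5245/9 = 582.778
M(set-size 5) = 3702/6 = 617.000
Difference = 617.000 − 582.778 = 34.222 ms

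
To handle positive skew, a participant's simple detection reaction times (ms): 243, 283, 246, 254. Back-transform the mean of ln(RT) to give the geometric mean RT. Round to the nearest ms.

ln(RT): 5.4931, 5.6454, 5.5053, 5.5373
Mean ln(RT) = 22.1812/4 = 5.54529
Geometric mean = exp(5.54529) = 256.03 ms

256 ms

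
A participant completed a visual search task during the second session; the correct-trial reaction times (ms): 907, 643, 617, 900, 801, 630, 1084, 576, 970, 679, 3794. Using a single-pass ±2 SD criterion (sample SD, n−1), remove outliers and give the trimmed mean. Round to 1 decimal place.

780.7 ms

n = 11, ΣRT = 11601, M = 1054.636
Σ(x−M)² = 8533660.55; s = √(8533660.55/10) = 923.778
Cutoffs: 1054.636 ± 2·923.778 → [-792.9, 2902.2]
Outside: 3794 → excluded.
Retained (n=10): Σ = 7807, mean = 7807/10 = 780.700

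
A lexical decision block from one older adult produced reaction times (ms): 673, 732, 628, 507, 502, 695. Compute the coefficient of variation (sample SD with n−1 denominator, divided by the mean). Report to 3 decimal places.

n = 6, Σ = 3737, M = 622.8333
Σ(x−M)² = 47686.833; s = √(47686.833/5) = 97.6594
CV = 97.6594 / 622.8333 = 0.15680

0.157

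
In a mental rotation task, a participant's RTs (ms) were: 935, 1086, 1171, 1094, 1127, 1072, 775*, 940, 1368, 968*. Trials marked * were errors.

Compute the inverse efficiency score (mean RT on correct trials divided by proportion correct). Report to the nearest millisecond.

Correct trials (n=8): 935, 1086, 1171, 1094, 1127, 1072, 940, 1368
Mean correct RT = 8793/8 = 1099.1250 ms
Proportion correct = 8/10
IES = 1099.1250 / (8/10) = 1373.906 ms

1374 ms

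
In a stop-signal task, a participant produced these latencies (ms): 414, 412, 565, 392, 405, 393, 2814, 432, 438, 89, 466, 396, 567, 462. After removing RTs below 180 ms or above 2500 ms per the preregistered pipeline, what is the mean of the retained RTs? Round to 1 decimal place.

445.2 ms

Excluded: 89, 2814
Retained (n=12): Σ = 5342
Mean = 5342/12 = 445.1667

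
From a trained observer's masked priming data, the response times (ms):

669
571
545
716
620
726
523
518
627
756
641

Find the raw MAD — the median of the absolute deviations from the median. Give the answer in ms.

Sorted: 518, 523, 545, 571, 620, 627, 641, 669, 716, 726, 756 → median = 627
|x − 627|: 42, 56, 82, 89, 7, 99, 104, 109, 0, 129, 14
Sorted deviations: 0, 7, 14, 42, 56, 82, 89, 99, 104, 109, 129 → MAD = 82

82 ms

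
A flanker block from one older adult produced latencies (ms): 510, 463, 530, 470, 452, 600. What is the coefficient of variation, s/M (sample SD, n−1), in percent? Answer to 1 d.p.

11.0%

n = 6, Σ = 3025, M = 504.1667
Σ(x−M)² = 15468.833; s = √(15468.833/5) = 55.6216
CV = 55.6216 / 504.1667 = 0.11032 = 11.032%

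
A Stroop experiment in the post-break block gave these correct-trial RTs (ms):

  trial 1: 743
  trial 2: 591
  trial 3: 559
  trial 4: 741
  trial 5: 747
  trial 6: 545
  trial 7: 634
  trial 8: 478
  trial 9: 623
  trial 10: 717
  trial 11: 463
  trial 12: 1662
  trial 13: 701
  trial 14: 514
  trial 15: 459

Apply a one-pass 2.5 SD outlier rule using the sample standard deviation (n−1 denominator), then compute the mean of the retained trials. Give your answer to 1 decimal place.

n = 15, ΣRT = 10177, M = 678.467
Σ(x−M)² = 1188719.73; s = √(1188719.73/14) = 291.391
Cutoffs: 678.467 ± 2.5·291.391 → [-50.0, 1406.9]
Outside: 1662 → excluded.
Retained (n=14): Σ = 8515, mean = 8515/14 = 608.214

608.2 ms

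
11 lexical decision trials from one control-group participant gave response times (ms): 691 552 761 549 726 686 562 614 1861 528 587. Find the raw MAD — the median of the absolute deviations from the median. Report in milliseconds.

Sorted: 528, 549, 552, 562, 587, 614, 686, 691, 726, 761, 1861 → median = 614
|x − 614|: 77, 62, 147, 65, 112, 72, 52, 0, 1247, 86, 27
Sorted deviations: 0, 27, 52, 62, 65, 72, 77, 86, 112, 147, 1247 → MAD = 72

72 ms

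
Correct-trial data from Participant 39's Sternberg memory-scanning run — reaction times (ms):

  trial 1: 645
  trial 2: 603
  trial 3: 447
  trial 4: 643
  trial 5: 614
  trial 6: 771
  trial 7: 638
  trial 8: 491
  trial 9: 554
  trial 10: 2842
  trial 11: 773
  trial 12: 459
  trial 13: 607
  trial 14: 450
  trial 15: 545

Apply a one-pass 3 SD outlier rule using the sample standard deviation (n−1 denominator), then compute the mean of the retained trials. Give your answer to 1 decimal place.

588.6 ms

n = 15, ΣRT = 11082, M = 738.800
Σ(x−M)² = 4885136.40; s = √(4885136.40/14) = 590.710
Cutoffs: 738.800 ± 3·590.710 → [-1033.3, 2510.9]
Outside: 2842 → excluded.
Retained (n=14): Σ = 8240, mean = 8240/14 = 588.571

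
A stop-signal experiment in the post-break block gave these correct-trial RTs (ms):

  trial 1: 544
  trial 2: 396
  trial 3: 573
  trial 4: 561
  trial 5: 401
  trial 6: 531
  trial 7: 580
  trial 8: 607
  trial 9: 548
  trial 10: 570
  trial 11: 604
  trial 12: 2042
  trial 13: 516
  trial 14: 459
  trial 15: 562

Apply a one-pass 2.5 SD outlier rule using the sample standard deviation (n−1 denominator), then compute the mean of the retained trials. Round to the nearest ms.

n = 15, ΣRT = 9494, M = 632.933
Σ(x−M)² = 2186908.93; s = √(2186908.93/14) = 395.231
Cutoffs: 632.933 ± 2.5·395.231 → [-355.1, 1621.0]
Outside: 2042 → excluded.
Retained (n=14): Σ = 7452, mean = 7452/14 = 532.286

532 ms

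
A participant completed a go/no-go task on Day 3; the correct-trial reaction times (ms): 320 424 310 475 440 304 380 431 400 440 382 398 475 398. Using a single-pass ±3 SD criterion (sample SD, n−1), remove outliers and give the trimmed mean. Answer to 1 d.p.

n = 14, ΣRT = 5577, M = 398.357
Σ(x−M)² = 40397.21; s = √(40397.21/13) = 55.745
Cutoffs: 398.357 ± 3·55.745 → [231.1, 565.6]
No RTs fall outside the cutoffs; all 14 retained. Mean = 5577/14 = 398.357

398.4 ms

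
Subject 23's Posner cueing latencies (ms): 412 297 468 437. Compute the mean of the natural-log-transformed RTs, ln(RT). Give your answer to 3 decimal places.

5.986

ln(RT): 6.0210, 5.6937, 6.1485, 6.0799
Σ ln(RT) = 23.9432
Mean = 23.9432/4 = 5.98579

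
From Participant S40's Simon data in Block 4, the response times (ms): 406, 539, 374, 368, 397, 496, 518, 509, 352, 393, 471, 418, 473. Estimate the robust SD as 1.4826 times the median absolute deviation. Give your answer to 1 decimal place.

Sorted: 352, 368, 374, 393, 397, 406, 418, 471, 473, 496, 509, 518, 539 → median = 418
|x − 418| sorted: 0, 12, 21, 25, 44, 50, 53, 55, 66, 78, 91, 100, 121 → MAD = 53
Robust SD ≈ 1.4826 × 53 = 78.578

78.6 ms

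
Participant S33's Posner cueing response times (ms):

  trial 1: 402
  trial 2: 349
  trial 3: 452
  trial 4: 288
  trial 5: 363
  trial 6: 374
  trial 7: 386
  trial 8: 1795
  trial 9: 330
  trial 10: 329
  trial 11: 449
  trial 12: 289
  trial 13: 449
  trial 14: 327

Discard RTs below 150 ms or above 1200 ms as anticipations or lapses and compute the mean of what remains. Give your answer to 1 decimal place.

Excluded: 1795
Retained (n=13): Σ = 4787
Mean = 4787/13 = 368.2308

368.2 ms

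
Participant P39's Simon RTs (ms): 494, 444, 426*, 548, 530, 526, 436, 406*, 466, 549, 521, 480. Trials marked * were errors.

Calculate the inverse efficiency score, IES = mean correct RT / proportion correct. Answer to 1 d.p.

599.3 ms

Correct trials (n=10): 494, 444, 548, 530, 526, 436, 466, 549, 521, 480
Mean correct RT = 4994/10 = 499.4000 ms
Proportion correct = 10/12
IES = 499.4000 / (10/12) = 599.280 ms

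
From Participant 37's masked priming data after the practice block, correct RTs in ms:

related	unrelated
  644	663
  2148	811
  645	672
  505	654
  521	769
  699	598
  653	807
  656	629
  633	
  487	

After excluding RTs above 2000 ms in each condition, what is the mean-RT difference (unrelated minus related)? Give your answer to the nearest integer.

96 ms

related: exclude 2148
M(related) = 5443/9 = 604.778
M(unrelated) = 5603/8 = 700.375
Difference = 700.375 − 604.778 = 95.597 ms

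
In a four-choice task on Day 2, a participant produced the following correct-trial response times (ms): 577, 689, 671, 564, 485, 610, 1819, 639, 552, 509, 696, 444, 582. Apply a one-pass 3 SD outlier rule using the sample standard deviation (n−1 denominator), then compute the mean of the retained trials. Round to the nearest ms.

n = 13, ΣRT = 8837, M = 679.769
Σ(x−M)² = 1477334.31; s = √(1477334.31/12) = 350.872
Cutoffs: 679.769 ± 3·350.872 → [-372.8, 1732.4]
Outside: 1819 → excluded.
Retained (n=12): Σ = 7018, mean = 7018/12 = 584.833

585 ms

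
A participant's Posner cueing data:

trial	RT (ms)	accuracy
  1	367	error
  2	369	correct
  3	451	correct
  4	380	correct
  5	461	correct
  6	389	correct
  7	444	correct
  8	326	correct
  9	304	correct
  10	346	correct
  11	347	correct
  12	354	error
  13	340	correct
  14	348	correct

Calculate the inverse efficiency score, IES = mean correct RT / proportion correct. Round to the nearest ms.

438 ms

Correct trials (n=12): 369, 451, 380, 461, 389, 444, 326, 304, 346, 347, 340, 348
Mean correct RT = 4505/12 = 375.4167 ms
Proportion correct = 12/14
IES = 375.4167 / (12/14) = 437.986 ms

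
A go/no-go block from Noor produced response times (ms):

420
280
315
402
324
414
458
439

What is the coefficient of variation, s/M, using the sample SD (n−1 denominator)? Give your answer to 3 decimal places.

n = 8, Σ = 3052, M = 381.5000
Σ(x−M)² = 30148.000; s = √(30148.000/7) = 65.6266
CV = 65.6266 / 381.5000 = 0.17202

0.172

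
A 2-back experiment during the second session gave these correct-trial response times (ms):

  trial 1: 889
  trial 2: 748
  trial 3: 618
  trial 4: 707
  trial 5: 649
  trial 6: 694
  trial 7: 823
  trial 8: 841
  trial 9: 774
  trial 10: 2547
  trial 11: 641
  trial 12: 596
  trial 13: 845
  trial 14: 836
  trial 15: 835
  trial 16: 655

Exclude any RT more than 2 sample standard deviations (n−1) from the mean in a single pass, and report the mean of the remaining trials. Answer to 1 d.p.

743.4 ms

n = 16, ΣRT = 13698, M = 856.125
Σ(x−M)² = 3183397.75; s = √(3183397.75/15) = 460.680
Cutoffs: 856.125 ± 2·460.680 → [-65.2, 1777.5]
Outside: 2547 → excluded.
Retained (n=15): Σ = 11151, mean = 11151/15 = 743.400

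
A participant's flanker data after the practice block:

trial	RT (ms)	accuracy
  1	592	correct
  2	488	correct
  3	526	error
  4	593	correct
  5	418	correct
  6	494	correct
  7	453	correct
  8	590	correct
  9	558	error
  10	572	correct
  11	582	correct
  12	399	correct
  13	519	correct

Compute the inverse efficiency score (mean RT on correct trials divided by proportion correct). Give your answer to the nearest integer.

Correct trials (n=11): 592, 488, 593, 418, 494, 453, 590, 572, 582, 399, 519
Mean correct RT = 5700/11 = 518.1818 ms
Proportion correct = 11/13
IES = 518.1818 / (11/13) = 612.397 ms

612 ms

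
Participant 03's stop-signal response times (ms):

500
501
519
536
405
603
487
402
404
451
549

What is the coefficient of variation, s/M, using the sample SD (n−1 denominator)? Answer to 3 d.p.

n = 11, Σ = 5357, M = 487.0000
Σ(x−M)² = 43224.000; s = √(43224.000/10) = 65.7450
CV = 65.7450 / 487.0000 = 0.13500

0.135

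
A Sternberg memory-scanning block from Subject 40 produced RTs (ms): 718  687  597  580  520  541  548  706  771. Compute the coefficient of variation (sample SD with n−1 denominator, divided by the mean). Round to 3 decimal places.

n = 9, Σ = 5668, M = 629.7778
Σ(x−M)² = 66983.556; s = √(66983.556/8) = 91.5038
CV = 91.5038 / 629.7778 = 0.14530

0.145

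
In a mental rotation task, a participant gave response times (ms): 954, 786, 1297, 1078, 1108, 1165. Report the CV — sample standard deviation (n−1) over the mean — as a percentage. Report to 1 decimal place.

16.6%

n = 6, Σ = 6388, M = 1064.6667
Σ(x−M)² = 156003.333; s = √(156003.333/5) = 176.6371
CV = 176.6371 / 1064.6667 = 0.16591 = 16.591%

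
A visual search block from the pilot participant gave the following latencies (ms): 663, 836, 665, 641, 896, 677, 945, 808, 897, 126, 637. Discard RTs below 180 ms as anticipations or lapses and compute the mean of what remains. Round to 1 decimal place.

Excluded: 126
Retained (n=10): Σ = 7665
Mean = 7665/10 = 766.5000

766.5 ms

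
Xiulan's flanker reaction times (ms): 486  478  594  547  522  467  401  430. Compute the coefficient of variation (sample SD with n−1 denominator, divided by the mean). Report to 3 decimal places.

n = 8, Σ = 3925, M = 490.6250
Σ(x−M)² = 27295.875; s = √(27295.875/7) = 62.4453
CV = 62.4453 / 490.6250 = 0.12728

0.127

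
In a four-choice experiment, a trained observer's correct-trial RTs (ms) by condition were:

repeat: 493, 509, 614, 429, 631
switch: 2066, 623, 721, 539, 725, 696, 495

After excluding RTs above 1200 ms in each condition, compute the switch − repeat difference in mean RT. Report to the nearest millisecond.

switch: exclude 2066
M(repeat) = 2676/5 = 535.200
M(switch) = 3799/6 = 633.167
Difference = 633.167 − 535.200 = 97.967 ms

98 ms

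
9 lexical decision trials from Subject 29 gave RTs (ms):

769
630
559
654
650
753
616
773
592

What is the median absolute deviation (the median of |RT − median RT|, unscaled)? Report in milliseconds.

Sorted: 559, 592, 616, 630, 650, 654, 753, 769, 773 → median = 650
|x − 650|: 119, 20, 91, 4, 0, 103, 34, 123, 58
Sorted deviations: 0, 4, 20, 34, 58, 91, 103, 119, 123 → MAD = 58

58 ms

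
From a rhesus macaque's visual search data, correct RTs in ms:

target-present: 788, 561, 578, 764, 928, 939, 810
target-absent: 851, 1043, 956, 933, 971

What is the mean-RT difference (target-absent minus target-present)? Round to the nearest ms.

M(target-present) = 5368/7 = 766.857
M(target-absent) = 4754/5 = 950.800
Difference = 950.800 − 766.857 = 183.943 ms

184 ms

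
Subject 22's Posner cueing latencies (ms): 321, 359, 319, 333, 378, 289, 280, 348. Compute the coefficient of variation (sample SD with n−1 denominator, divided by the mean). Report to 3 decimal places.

n = 8, Σ = 2627, M = 328.3750
Σ(x−M)² = 7839.875; s = √(7839.875/7) = 33.4661
CV = 33.4661 / 328.3750 = 0.10191

0.102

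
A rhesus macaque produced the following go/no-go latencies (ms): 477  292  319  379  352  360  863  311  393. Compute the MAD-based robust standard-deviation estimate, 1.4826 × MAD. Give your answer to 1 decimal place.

Sorted: 292, 311, 319, 352, 360, 379, 393, 477, 863 → median = 360
|x − 360| sorted: 0, 8, 19, 33, 41, 49, 68, 117, 503 → MAD = 41
Robust SD ≈ 1.4826 × 41 = 60.787

60.8 ms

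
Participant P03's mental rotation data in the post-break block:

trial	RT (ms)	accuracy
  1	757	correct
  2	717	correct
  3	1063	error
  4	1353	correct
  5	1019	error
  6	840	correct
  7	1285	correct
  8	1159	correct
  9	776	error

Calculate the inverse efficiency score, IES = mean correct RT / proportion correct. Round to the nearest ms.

1528 ms

Correct trials (n=6): 757, 717, 1353, 840, 1285, 1159
Mean correct RT = 6111/6 = 1018.5000 ms
Proportion correct = 6/9
IES = 1018.5000 / (6/9) = 1527.750 ms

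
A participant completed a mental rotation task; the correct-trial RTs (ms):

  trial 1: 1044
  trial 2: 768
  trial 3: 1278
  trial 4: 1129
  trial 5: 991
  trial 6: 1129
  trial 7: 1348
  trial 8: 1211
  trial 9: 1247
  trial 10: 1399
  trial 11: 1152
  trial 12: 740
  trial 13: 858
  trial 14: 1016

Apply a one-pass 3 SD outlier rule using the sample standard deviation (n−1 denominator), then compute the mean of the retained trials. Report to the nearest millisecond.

n = 14, ΣRT = 15310, M = 1093.571
Σ(x−M)² = 540787.43; s = √(540787.43/13) = 203.958
Cutoffs: 1093.571 ± 3·203.958 → [481.7, 1705.4]
No RTs fall outside the cutoffs; all 14 retained. Mean = 15310/14 = 1093.571

1094 ms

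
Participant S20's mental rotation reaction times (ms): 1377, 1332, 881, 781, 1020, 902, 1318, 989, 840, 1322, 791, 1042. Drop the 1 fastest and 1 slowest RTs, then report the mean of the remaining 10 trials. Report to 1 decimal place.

Sorted: 781, 791, 840, 881, 902, 989, 1020, 1042, 1318, 1322, 1332, 1377
Drop lowest 1 (781) and highest 1 (1377)
Remaining (n=10): Σ = 10437, mean = 10437/10 = 1043.700

1043.7 ms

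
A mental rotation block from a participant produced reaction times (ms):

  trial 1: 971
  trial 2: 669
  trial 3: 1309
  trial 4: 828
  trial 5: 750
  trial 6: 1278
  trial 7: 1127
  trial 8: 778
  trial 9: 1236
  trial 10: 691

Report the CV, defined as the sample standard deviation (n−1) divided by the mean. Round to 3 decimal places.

0.263

n = 10, Σ = 9637, M = 963.7000
Σ(x−M)² = 578664.100; s = √(578664.100/9) = 253.5666
CV = 253.5666 / 963.7000 = 0.26312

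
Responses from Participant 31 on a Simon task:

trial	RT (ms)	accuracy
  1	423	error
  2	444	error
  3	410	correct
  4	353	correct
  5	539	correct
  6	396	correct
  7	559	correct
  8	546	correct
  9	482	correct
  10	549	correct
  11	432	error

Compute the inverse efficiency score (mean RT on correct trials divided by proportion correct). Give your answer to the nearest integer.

659 ms

Correct trials (n=8): 410, 353, 539, 396, 559, 546, 482, 549
Mean correct RT = 3834/8 = 479.2500 ms
Proportion correct = 8/11
IES = 479.2500 / (8/11) = 658.969 ms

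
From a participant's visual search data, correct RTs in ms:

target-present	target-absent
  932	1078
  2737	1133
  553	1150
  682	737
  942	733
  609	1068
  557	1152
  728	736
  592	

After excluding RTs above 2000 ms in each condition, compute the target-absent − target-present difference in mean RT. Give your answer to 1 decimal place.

target-present: exclude 2737
M(target-present) = 5595/8 = 699.375
M(target-absent) = 7787/8 = 973.375
Difference = 973.375 − 699.375 = 274.000 ms

274.0 ms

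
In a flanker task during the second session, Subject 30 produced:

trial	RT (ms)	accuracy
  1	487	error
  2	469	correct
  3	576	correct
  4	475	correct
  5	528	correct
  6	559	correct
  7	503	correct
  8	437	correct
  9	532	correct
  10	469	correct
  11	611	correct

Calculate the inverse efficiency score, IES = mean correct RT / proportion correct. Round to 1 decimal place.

567.5 ms

Correct trials (n=10): 469, 576, 475, 528, 559, 503, 437, 532, 469, 611
Mean correct RT = 5159/10 = 515.9000 ms
Proportion correct = 10/11
IES = 515.9000 / (10/11) = 567.490 ms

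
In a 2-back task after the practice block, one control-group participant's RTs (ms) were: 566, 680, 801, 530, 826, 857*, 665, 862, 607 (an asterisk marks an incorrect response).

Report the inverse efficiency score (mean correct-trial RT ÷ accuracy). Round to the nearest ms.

779 ms

Correct trials (n=8): 566, 680, 801, 530, 826, 665, 862, 607
Mean correct RT = 5537/8 = 692.1250 ms
Proportion correct = 8/9
IES = 692.1250 / (8/9) = 778.641 ms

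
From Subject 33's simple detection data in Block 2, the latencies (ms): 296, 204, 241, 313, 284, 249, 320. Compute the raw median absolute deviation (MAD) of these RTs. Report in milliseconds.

35 ms

Sorted: 204, 241, 249, 284, 296, 313, 320 → median = 284
|x − 284|: 12, 80, 43, 29, 0, 35, 36
Sorted deviations: 0, 12, 29, 35, 36, 43, 80 → MAD = 35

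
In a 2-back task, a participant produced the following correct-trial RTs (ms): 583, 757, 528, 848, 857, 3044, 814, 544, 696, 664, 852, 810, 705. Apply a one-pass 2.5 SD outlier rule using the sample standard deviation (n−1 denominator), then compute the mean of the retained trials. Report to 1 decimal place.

n = 13, ΣRT = 11702, M = 900.154
Σ(x−M)² = 5140483.69; s = √(5140483.69/12) = 654.503
Cutoffs: 900.154 ± 2.5·654.503 → [-736.1, 2536.4]
Outside: 3044 → excluded.
Retained (n=12): Σ = 8658, mean = 8658/12 = 721.500

721.5 ms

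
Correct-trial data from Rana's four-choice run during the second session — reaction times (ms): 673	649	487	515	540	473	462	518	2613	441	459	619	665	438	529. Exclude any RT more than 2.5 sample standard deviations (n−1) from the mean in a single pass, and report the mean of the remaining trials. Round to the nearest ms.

533 ms

n = 15, ΣRT = 10081, M = 672.067
Σ(x−M)² = 4128518.93; s = √(4128518.93/14) = 543.042
Cutoffs: 672.067 ± 2.5·543.042 → [-685.5, 2029.7]
Outside: 2613 → excluded.
Retained (n=14): Σ = 7468, mean = 7468/14 = 533.429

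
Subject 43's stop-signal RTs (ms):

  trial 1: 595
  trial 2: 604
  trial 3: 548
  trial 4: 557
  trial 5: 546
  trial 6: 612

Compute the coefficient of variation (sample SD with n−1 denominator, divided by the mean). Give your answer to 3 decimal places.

0.052

n = 6, Σ = 3462, M = 577.0000
Σ(x−M)² = 4480.000; s = √(4480.000/5) = 29.9333
CV = 29.9333 / 577.0000 = 0.05188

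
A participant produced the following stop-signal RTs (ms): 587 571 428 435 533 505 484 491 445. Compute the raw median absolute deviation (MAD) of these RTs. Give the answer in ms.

Sorted: 428, 435, 445, 484, 491, 505, 533, 571, 587 → median = 491
|x − 491|: 96, 80, 63, 56, 42, 14, 7, 0, 46
Sorted deviations: 0, 7, 14, 42, 46, 56, 63, 80, 96 → MAD = 46

46 ms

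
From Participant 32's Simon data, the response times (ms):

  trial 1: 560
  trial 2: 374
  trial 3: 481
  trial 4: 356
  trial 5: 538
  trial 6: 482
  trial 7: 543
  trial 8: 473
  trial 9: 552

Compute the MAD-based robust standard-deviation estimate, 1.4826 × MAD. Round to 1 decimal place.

90.4 ms

Sorted: 356, 374, 473, 481, 482, 538, 543, 552, 560 → median = 482
|x − 482| sorted: 0, 1, 9, 56, 61, 70, 78, 108, 126 → MAD = 61
Robust SD ≈ 1.4826 × 61 = 90.439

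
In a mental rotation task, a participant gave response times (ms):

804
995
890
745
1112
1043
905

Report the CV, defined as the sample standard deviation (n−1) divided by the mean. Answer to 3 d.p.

0.141

n = 7, Σ = 6494, M = 927.7143
Σ(x−M)² = 102407.429; s = √(102407.429/6) = 130.6442
CV = 130.6442 / 927.7143 = 0.14082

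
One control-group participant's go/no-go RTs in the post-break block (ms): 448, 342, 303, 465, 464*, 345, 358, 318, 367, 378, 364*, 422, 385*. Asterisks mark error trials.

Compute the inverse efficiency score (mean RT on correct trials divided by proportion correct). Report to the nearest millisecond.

Correct trials (n=10): 448, 342, 303, 465, 345, 358, 318, 367, 378, 422
Mean correct RT = 3746/10 = 374.6000 ms
Proportion correct = 10/13
IES = 374.6000 / (10/13) = 486.980 ms

487 ms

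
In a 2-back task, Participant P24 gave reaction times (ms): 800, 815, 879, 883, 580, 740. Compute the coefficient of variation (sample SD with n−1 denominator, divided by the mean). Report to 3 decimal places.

n = 6, Σ = 4697, M = 782.8333
Σ(x−M)² = 63586.833; s = √(63586.833/5) = 112.7713
CV = 112.7713 / 782.8333 = 0.14406

0.144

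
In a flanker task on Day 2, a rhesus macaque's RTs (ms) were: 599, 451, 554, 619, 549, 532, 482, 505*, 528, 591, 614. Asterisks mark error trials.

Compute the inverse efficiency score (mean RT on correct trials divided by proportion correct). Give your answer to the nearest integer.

607 ms

Correct trials (n=10): 599, 451, 554, 619, 549, 532, 482, 528, 591, 614
Mean correct RT = 5519/10 = 551.9000 ms
Proportion correct = 10/11
IES = 551.9000 / (10/11) = 607.090 ms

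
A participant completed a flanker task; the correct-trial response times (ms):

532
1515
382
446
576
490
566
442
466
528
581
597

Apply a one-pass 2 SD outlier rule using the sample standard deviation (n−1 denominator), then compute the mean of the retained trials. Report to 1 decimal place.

509.6 ms

n = 12, ΣRT = 7121, M = 593.417
Σ(x−M)² = 974874.92; s = √(974874.92/11) = 297.700
Cutoffs: 593.417 ± 2·297.700 → [-2.0, 1188.8]
Outside: 1515 → excluded.
Retained (n=11): Σ = 5606, mean = 5606/11 = 509.636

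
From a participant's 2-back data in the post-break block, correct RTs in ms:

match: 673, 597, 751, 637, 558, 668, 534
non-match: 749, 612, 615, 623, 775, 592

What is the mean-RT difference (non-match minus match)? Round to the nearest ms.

M(match) = 4418/7 = 631.143
M(non-match) = 3966/6 = 661.000
Difference = 661.000 − 631.143 = 29.857 ms

30 ms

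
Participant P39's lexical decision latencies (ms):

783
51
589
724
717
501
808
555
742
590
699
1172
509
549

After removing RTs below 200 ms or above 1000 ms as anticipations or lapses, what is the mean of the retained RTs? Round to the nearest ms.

647 ms

Excluded: 51, 1172
Retained (n=12): Σ = 7766
Mean = 7766/12 = 647.1667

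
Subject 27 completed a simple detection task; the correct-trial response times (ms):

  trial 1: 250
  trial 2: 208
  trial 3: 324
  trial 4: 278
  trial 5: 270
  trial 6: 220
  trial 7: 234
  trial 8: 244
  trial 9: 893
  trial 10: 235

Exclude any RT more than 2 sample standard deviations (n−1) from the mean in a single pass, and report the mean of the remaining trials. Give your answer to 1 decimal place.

n = 10, ΣRT = 3156, M = 315.600
Σ(x−M)² = 380256.40; s = √(380256.40/9) = 205.550
Cutoffs: 315.600 ± 2·205.550 → [-95.5, 726.7]
Outside: 893 → excluded.
Retained (n=9): Σ = 2263, mean = 2263/9 = 251.444

251.4 ms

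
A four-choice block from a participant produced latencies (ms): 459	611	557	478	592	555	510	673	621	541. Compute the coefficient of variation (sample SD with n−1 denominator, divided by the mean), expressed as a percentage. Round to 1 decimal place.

11.9%

n = 10, Σ = 5597, M = 559.7000
Σ(x−M)² = 39934.100; s = √(39934.100/9) = 66.6117
CV = 66.6117 / 559.7000 = 0.11901 = 11.901%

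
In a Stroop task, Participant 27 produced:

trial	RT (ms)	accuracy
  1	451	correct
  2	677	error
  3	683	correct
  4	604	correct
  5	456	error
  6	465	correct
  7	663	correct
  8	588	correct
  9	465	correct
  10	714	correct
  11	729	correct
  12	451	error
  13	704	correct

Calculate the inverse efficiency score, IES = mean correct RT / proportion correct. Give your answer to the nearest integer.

Correct trials (n=10): 451, 683, 604, 465, 663, 588, 465, 714, 729, 704
Mean correct RT = 6066/10 = 606.6000 ms
Proportion correct = 10/13
IES = 606.6000 / (10/13) = 788.580 ms

789 ms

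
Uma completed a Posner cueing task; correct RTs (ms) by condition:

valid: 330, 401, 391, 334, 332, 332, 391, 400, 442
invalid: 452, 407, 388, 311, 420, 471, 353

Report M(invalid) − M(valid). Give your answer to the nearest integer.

M(valid) = 3353/9 = 372.556
M(invalid) = 2802/7 = 400.286
Difference = 400.286 − 372.556 = 27.730 ms

28 ms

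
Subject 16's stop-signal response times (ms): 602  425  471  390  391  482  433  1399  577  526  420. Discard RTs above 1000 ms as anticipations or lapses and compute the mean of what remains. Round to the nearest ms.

472 ms

Excluded: 1399
Retained (n=10): Σ = 4717
Mean = 4717/10 = 471.7000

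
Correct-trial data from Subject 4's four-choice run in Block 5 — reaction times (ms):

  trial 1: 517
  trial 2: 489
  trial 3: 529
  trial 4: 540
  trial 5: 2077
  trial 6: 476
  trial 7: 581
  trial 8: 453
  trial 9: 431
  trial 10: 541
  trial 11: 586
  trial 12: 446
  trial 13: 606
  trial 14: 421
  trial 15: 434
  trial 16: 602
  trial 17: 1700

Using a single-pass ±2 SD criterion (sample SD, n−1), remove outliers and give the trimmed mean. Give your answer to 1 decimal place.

n = 17, ΣRT = 11429, M = 672.294
Σ(x−M)² = 3483467.53; s = √(3483467.53/16) = 466.601
Cutoffs: 672.294 ± 2·466.601 → [-260.9, 1605.5]
Outside: 1700, 2077 → excluded.
Retained (n=15): Σ = 7652, mean = 7652/15 = 510.133

510.1 ms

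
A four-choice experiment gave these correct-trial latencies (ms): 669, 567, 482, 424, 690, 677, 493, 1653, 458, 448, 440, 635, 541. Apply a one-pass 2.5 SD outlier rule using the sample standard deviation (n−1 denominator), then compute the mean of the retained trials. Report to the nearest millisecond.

544 ms

n = 13, ΣRT = 8177, M = 629.000
Σ(x−M)² = 1247678.00; s = √(1247678.00/12) = 322.449
Cutoffs: 629.000 ± 2.5·322.449 → [-177.1, 1435.1]
Outside: 1653 → excluded.
Retained (n=12): Σ = 6524, mean = 6524/12 = 543.667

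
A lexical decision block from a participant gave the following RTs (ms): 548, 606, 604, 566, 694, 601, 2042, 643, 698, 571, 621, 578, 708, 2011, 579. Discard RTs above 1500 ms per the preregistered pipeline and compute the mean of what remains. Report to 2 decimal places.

Excluded: 2011, 2042
Retained (n=13): Σ = 8017
Mean = 8017/13 = 616.6923

616.69 ms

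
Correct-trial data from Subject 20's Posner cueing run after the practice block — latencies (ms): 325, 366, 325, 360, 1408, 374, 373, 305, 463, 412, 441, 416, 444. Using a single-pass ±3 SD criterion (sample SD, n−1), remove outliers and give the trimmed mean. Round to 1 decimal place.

383.7 ms

n = 13, ΣRT = 6012, M = 462.462
Σ(x−M)² = 997767.23; s = √(997767.23/12) = 288.353
Cutoffs: 462.462 ± 3·288.353 → [-402.6, 1327.5]
Outside: 1408 → excluded.
Retained (n=12): Σ = 4604, mean = 4604/12 = 383.667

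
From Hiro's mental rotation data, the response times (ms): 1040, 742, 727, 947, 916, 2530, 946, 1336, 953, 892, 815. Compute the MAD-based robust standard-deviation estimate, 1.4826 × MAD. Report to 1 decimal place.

139.4 ms

Sorted: 727, 742, 815, 892, 916, 946, 947, 953, 1040, 1336, 2530 → median = 946
|x − 946| sorted: 0, 1, 7, 30, 54, 94, 131, 204, 219, 390, 1584 → MAD = 94
Robust SD ≈ 1.4826 × 94 = 139.364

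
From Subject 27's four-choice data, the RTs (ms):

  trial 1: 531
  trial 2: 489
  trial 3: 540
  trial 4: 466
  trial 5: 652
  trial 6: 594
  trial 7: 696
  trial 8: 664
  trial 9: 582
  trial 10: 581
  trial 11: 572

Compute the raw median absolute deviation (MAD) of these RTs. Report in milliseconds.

Sorted: 466, 489, 531, 540, 572, 581, 582, 594, 652, 664, 696 → median = 581
|x − 581|: 50, 92, 41, 115, 71, 13, 115, 83, 1, 0, 9
Sorted deviations: 0, 1, 9, 13, 41, 50, 71, 83, 92, 115, 115 → MAD = 50

50 ms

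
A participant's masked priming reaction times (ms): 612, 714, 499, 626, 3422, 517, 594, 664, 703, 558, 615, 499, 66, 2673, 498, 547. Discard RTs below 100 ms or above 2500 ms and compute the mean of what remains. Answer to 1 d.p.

Excluded: 66, 2673, 3422
Retained (n=13): Σ = 7646
Mean = 7646/13 = 588.1538

588.2 ms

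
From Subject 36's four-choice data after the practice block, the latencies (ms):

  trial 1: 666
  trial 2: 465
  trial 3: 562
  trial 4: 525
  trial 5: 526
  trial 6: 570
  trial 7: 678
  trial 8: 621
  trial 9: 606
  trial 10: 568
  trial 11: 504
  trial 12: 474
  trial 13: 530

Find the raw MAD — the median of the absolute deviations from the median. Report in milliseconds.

Sorted: 465, 474, 504, 525, 526, 530, 562, 568, 570, 606, 621, 666, 678 → median = 562
|x − 562|: 104, 97, 0, 37, 36, 8, 116, 59, 44, 6, 58, 88, 32
Sorted deviations: 0, 6, 8, 32, 36, 37, 44, 58, 59, 88, 97, 104, 116 → MAD = 44

44 ms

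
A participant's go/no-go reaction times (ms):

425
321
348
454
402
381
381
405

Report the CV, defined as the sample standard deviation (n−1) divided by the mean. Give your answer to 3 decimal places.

n = 8, Σ = 3117, M = 389.6250
Σ(x−M)² = 12375.875; s = √(12375.875/7) = 42.0474
CV = 42.0474 / 389.6250 = 0.10792

0.108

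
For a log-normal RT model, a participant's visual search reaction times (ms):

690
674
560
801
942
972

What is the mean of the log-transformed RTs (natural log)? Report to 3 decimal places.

ln(RT): 6.5367, 6.5132, 6.3279, 6.6859, 6.8480, 6.8794
Σ ln(RT) = 39.7911
Mean = 39.7911/6 = 6.63185

6.632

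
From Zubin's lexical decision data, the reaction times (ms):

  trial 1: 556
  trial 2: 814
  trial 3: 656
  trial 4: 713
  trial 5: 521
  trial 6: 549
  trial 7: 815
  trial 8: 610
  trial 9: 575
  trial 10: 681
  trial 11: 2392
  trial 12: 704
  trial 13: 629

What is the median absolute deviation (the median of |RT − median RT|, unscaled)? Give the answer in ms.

81 ms

Sorted: 521, 549, 556, 575, 610, 629, 656, 681, 704, 713, 814, 815, 2392 → median = 656
|x − 656|: 100, 158, 0, 57, 135, 107, 159, 46, 81, 25, 1736, 48, 27
Sorted deviations: 0, 25, 27, 46, 48, 57, 81, 100, 107, 135, 158, 159, 1736 → MAD = 81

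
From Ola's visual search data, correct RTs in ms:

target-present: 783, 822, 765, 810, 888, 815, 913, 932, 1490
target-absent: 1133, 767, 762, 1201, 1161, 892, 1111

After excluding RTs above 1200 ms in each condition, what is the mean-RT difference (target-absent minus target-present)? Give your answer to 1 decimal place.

target-present: exclude 1490
target-absent: exclude 1201
M(target-present) = 6728/8 = 841.000
M(target-absent) = 5826/6 = 971.000
Difference = 971.000 − 841.000 = 130.000 ms

130.0 ms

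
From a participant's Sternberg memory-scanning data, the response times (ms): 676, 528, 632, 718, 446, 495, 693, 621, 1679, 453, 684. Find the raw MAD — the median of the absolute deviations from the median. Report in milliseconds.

86 ms

Sorted: 446, 453, 495, 528, 621, 632, 676, 684, 693, 718, 1679 → median = 632
|x − 632|: 44, 104, 0, 86, 186, 137, 61, 11, 1047, 179, 52
Sorted deviations: 0, 11, 44, 52, 61, 86, 104, 137, 179, 186, 1047 → MAD = 86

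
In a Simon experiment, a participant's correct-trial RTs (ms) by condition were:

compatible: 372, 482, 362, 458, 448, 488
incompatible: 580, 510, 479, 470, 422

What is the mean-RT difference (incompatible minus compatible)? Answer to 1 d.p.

57.2 ms

M(compatible) = 2610/6 = 435.000
M(incompatible) = 2461/5 = 492.200
Difference = 492.200 − 435.000 = 57.200 ms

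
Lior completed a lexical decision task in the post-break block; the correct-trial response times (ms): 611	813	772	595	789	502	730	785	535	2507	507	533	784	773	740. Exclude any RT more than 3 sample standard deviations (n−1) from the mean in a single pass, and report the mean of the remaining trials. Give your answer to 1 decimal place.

n = 15, ΣRT = 11976, M = 798.400
Σ(x−M)² = 3318507.60; s = √(3318507.60/14) = 486.864
Cutoffs: 798.400 ± 3·486.864 → [-662.2, 2259.0]
Outside: 2507 → excluded.
Retained (n=14): Σ = 9469, mean = 9469/14 = 676.357

676.4 ms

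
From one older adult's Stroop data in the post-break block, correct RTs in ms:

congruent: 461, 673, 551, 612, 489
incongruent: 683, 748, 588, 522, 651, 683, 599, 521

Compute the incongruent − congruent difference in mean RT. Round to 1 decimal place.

67.2 ms

M(congruent) = 2786/5 = 557.200
M(incongruent) = 4995/8 = 624.375
Difference = 624.375 − 557.200 = 67.175 ms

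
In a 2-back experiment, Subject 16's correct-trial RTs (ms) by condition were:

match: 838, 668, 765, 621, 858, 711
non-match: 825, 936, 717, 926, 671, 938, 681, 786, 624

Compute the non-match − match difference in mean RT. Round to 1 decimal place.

45.8 ms

M(match) = 4461/6 = 743.500
M(non-match) = 7104/9 = 789.333
Difference = 789.333 − 743.500 = 45.833 ms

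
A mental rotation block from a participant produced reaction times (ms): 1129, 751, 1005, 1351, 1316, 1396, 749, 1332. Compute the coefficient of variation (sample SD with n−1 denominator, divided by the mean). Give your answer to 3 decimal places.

0.237

n = 8, Σ = 9029, M = 1128.6250
Σ(x−M)² = 499409.875; s = √(499409.875/7) = 267.1035
CV = 267.1035 / 1128.6250 = 0.23666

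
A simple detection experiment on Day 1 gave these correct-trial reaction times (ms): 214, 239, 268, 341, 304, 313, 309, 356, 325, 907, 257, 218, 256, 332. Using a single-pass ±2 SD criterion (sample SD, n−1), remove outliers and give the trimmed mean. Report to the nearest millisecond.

n = 14, ΣRT = 4639, M = 331.357
Σ(x−M)² = 384065.21; s = √(384065.21/13) = 171.882
Cutoffs: 331.357 ± 2·171.882 → [-12.4, 675.1]
Outside: 907 → excluded.
Retained (n=13): Σ = 3732, mean = 3732/13 = 287.077

287 ms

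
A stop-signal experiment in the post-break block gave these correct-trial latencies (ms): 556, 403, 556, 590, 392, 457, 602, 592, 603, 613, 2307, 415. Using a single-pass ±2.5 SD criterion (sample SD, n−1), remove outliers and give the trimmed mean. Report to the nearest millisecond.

n = 12, ΣRT = 8086, M = 673.833
Σ(x−M)² = 2989397.67; s = √(2989397.67/11) = 521.309
Cutoffs: 673.833 ± 2.5·521.309 → [-629.4, 1977.1]
Outside: 2307 → excluded.
Retained (n=11): Σ = 5779, mean = 5779/11 = 525.364

525 ms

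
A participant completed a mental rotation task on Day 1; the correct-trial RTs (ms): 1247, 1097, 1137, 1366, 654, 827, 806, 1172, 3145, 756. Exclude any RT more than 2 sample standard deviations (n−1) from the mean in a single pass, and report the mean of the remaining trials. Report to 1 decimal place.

n = 10, ΣRT = 12207, M = 1220.700
Σ(x−M)² = 4613484.10; s = √(4613484.10/9) = 715.967
Cutoffs: 1220.700 ± 2·715.967 → [-211.2, 2652.6]
Outside: 3145 → excluded.
Retained (n=9): Σ = 9062, mean = 9062/9 = 1006.889

1006.9 ms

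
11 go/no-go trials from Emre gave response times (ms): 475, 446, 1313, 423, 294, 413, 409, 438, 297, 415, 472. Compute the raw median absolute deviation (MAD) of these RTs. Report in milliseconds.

Sorted: 294, 297, 409, 413, 415, 423, 438, 446, 472, 475, 1313 → median = 423
|x − 423|: 52, 23, 890, 0, 129, 10, 14, 15, 126, 8, 49
Sorted deviations: 0, 8, 10, 14, 15, 23, 49, 52, 126, 129, 890 → MAD = 23

23 ms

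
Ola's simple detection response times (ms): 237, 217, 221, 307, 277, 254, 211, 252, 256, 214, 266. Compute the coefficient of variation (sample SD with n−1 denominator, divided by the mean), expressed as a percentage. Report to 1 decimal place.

12.2%

n = 11, Σ = 2712, M = 246.5455
Σ(x−M)² = 9074.727; s = √(9074.727/10) = 30.1243
CV = 30.1243 / 246.5455 = 0.12219 = 12.219%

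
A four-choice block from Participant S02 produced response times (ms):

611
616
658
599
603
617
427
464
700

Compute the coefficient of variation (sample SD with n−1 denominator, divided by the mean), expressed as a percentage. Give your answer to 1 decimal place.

14.9%

n = 9, Σ = 5295, M = 588.3333
Σ(x−M)² = 61240.000; s = √(61240.000/8) = 87.4929
CV = 87.4929 / 588.3333 = 0.14871 = 14.871%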